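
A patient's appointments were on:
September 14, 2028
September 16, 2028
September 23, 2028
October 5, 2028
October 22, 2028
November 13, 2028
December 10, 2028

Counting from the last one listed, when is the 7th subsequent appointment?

November 4, 2029

Gaps: 2, 7, 12, 17, 22, 27 days — each gap is 5 larger than the previous one.
Next gap: 32 days. December 10, 2028 + 32 days = January 11, 2029.
Next gap: 37 days. January 11, 2029 + 37 days = February 17, 2029.
Next gap: 42 days. February 17, 2029 + 42 days = March 31, 2029.
Next gap: 47 days. March 31, 2029 + 47 days = May 17, 2029.
Next gap: 52 days. May 17, 2029 + 52 days = July 8, 2029.
Next gap: 57 days. July 8, 2029 + 57 days = September 3, 2029.
Next gap: 62 days. September 3, 2029 + 62 days = November 4, 2029.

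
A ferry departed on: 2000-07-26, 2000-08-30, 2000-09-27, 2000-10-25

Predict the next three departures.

2000-11-29, 2000-12-27, 2001-01-31

All Wednesdays; the gaps (35, 28, 28) vary with month length.
This is the last Wednesday of each month.
Last Wednesday of November 2000: 2000-11-29.
Last Wednesday of December 2000: 2000-12-27.
January 2001 ends with Wednesday 2001-01-31.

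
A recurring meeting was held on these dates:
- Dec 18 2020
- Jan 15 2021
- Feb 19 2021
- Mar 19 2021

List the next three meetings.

All dates are Fridays, 28, 35, 28 days apart.
Specifically, the 3rd Friday of each month.
April 2021 — 3rd Friday is Apr 16 2021.
May 2021 — 3rd Friday is May 21 2021.
3rd Friday of June 2021: Jun 18 2021.

Apr 16 2021, May 21 2021, Jun 18 2021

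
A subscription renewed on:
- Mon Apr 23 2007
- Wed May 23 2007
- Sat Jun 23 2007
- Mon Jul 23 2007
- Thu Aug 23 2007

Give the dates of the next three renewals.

Sun Sep 23 2007, Tue Oct 23 2007, Fri Nov 23 2007

The day-of-month is always 23 (30, 31, 30, 31 days between events).
So this recurs on the 23rd of each month.
September 2007: Sun Sep 23 2007.
October 2007: Tue Oct 23 2007.
November 2007: Fri Nov 23 2007.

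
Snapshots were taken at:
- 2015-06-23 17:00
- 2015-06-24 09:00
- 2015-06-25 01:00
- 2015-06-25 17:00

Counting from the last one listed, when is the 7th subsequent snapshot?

Spacing: 16, 16, 16 h — constant 16 h.
2015-06-25 17:00 + 16 h = 2015-06-26 09:00.
2015-06-26 09:00 + 16 h = 2015-06-27 01:00.
2015-06-27 01:00 + 16 h = 2015-06-27 17:00.
2015-06-27 17:00 + 16 h = 2015-06-28 09:00.
2015-06-28 09:00 + 16 h = 2015-06-29 01:00.
2015-06-29 01:00 + 16 h = 2015-06-29 17:00.
2015-06-29 17:00 + 16 h = 2015-06-30 09:00.

2015-06-30 09:00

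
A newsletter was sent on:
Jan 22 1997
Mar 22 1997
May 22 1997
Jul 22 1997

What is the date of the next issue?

The day-of-month is always 22 (59, 61, 61 days between events).
So this recurs on the 22nd of every 2 months.
September 1997: Sep 22 1997.

Sep 22 1997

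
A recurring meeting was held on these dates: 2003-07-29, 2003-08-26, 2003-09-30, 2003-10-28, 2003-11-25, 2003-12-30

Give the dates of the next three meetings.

2004-01-27, 2004-02-24, 2004-03-30

These are Tuesdays with 28, 35, 28, 28, 35-day gaps.
Each is the final Tuesday of its month — 2003-07-29 is past the 28th, so '4th Tuesday' doesn't fit.
January 2004 ends with Tuesday 2004-01-27.
Last Tuesday of February 2004: 2004-02-24.
Last Tuesday of March 2004: 2004-03-30.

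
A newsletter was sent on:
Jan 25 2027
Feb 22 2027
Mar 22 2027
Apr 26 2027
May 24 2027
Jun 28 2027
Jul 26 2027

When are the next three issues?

Aug 23 2027, Sep 27 2027, Oct 25 2027

Gaps: 28, 28, 35, 28, 35, 28 days — a mix of 28 and 35. Every date is a Monday.
Each is the 4th Monday of its month.
August 2027 — 4th Monday is Aug 23 2027.
September 2027 — 4th Monday is Sep 27 2027.
October 2027 — 4th Monday is Oct 25 2027.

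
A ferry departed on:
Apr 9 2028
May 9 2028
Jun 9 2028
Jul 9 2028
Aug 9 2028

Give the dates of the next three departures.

Each date is the 9th; the gaps (30, 31, 30, 31) track the month lengths.
The rule is the 9th of each month.
Next: September 2028 → Sep 9 2028.
October 2028: Oct 9 2028.
November 2028: Nov 9 2028.

Sep 9 2028, Oct 9 2028, Nov 9 2028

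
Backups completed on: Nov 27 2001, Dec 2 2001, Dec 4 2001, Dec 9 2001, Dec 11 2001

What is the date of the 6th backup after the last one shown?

The gap pattern 5, 2, 5, 2 repeats every 2 events.
These are the Tuesdays and Sundays of each week.
The following Sunday is Dec 16 2001.
Next Tuesday: Dec 18 2001.
Next Sunday: Dec 23 2001.
The following Tuesday is Dec 25 2001.
Next Sunday: Dec 30 2001.
Next Tuesday: Jan 1 2002.

Jan 1 2002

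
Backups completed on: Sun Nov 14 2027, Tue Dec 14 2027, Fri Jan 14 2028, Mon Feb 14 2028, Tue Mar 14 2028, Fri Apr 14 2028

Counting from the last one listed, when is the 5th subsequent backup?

Each date is the 14th; the gaps (30, 31, 31, 29, 31) track the month lengths.
The rule is the 14th of each month.
May 2028: Sun May 14 2028.
June 2028: Wed Jun 14 2028.
July 2028: Fri Jul 14 2028.
Next: August 2028 → Mon Aug 14 2028.
September 2028: Thu Sep 14 2028.

Thu Sep 14 2028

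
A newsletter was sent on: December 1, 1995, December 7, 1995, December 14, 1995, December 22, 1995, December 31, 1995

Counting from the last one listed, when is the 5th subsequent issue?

February 29, 1996

Gaps: 6, 7, 8, 9 days — each gap is 1 larger than the previous one.
Next gap: 10 days. December 31, 1995 + 10 days = January 10, 1996.
Next gap: 11 days. January 10, 1996 + 11 days = January 21, 1996.
Next gap: 12 days. January 21, 1996 + 12 days = February 2, 1996.
Next gap: 13 days. February 2, 1996 + 13 days = February 15, 1996.
Next gap: 14 days. February 15, 1996 + 14 days = February 29, 1996.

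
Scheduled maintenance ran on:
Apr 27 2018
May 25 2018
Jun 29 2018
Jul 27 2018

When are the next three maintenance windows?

These are Fridays with 28, 35, 28-day gaps.
Each is the final Friday of its month — Jun 29 2018 is past the 28th, so '4th Friday' doesn't fit.
Last Friday of August 2018: Aug 31 2018.
Last Friday of September 2018: Sep 28 2018.
October 2018 ends with Friday Oct 26 2018.

Aug 31 2018, Sep 28 2018, Oct 26 2018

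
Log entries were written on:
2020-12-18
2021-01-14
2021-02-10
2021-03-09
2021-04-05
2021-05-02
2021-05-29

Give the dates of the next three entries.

Every event comes 27 days after the last (27, 27, 27, 27, 27, 27).
2021-05-29 + 27 days = 2021-06-25.
2021-06-25 + 27 days = 2021-07-22.
2021-07-22 + 27 days = 2021-08-18.

2021-06-25, 2021-07-22, 2021-08-18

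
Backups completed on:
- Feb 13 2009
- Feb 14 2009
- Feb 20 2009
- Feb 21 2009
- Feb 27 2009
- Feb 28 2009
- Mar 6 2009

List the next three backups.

The gap pattern 1, 6, 1, 6, 1, 6 repeats every 2 events.
These are the Fridays and Saturdays of each week.
Next Saturday: Mar 7 2009.
Next Friday: Mar 13 2009.
The following Saturday is Mar 14 2009.

Mar 7 2009, Mar 13 2009, Mar 14 2009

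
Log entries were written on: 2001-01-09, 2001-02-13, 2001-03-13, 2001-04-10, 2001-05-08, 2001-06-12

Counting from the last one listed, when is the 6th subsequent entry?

These are Tuesdays at 28- or 35-day spacing (35, 28, 28, 28, 35).
The pattern: 2nd Tuesday of the month.
2nd Tuesday of July 2001: 2001-07-10.
August 2001 — 2nd Tuesday is 2001-08-14.
September 2001 — 2nd Tuesday is 2001-09-11.
October 2001 — 2nd Tuesday is 2001-10-09.
2nd Tuesday of November 2001: 2001-11-13.
December 2001 — 2nd Tuesday is 2001-12-11.

2001-12-11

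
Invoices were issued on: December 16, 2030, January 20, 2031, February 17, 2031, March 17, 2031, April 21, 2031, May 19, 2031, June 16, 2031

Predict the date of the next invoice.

July 21, 2031

Gaps: 35, 28, 28, 35, 28, 28 days — a mix of 28 and 35. Every date is a Monday.
Each is the 3rd Monday of its month.
3rd Monday of July 2031: July 21, 2031.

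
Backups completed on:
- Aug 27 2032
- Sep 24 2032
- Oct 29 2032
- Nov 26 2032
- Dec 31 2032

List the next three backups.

Jan 28 2033, Feb 25 2033, Mar 25 2033

These are Fridays with 28, 35, 28, 35-day gaps.
Each is the final Friday of its month — Oct 29 2032 is past the 28th, so '4th Friday' doesn't fit.
Last Friday of January 2033: Jan 28 2033.
February 2033 ends with Friday Feb 25 2033.
March 2033 ends with Friday Mar 25 2033.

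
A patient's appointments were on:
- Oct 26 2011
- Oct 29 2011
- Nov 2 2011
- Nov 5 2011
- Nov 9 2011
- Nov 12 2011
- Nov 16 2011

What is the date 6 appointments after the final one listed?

Dec 7 2011

Gaps: 3, 4, 3, 4, 3, 4 days — not constant, but cyclic with period 2.
The events fall on every Wednesday and Saturday.
The following Saturday is Nov 19 2011.
The following Wednesday is Nov 23 2011.
The following Saturday is Nov 26 2011.
The following Wednesday is Nov 30 2011.
The following Saturday is Dec 3 2011.
Next Wednesday: Dec 7 2011.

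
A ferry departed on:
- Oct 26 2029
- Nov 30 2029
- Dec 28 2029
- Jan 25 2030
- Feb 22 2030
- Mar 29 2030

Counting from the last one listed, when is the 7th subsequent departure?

Oct 25 2030

All Fridays; the gaps (35, 28, 28, 28, 35) vary with month length.
This is the last Friday of each month.
April 2030 ends with Friday Apr 26 2030.
Last Friday of May 2030: May 31 2030.
Last Friday of June 2030: Jun 28 2030.
July 2030 ends with Friday Jul 26 2030.
Last Friday of August 2030: Aug 30 2030.
September 2030 ends with Friday Sep 27 2030.
October 2030 ends with Friday Oct 25 2030.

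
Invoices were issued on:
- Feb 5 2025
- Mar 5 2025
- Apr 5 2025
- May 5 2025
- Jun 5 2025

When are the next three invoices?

Jul 5 2025, Aug 5 2025, Sep 5 2025

Each date is the 5th; the gaps (28, 31, 30, 31) track the month lengths.
The rule is the 5th of each month.
Next: July 2025 → Jul 5 2025.
August 2025: Aug 5 2025.
September 2025: Sep 5 2025.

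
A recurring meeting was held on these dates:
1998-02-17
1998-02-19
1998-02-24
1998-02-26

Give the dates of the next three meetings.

1998-03-03, 1998-03-05, 1998-03-10

The gap pattern 2, 5, 2 repeats every 2 events.
These are the Tuesdays and Thursdays of each week.
Next Tuesday: 1998-03-03.
The following Thursday is 1998-03-05.
The following Tuesday is 1998-03-10.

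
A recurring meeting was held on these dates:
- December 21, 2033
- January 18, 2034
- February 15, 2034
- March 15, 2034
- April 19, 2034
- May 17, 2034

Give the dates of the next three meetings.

Gaps: 28, 28, 28, 35, 28 days — a mix of 28 and 35. Every date is a Wednesday.
Each is the 3rd Wednesday of its month.
3rd Wednesday of June 2034: June 21, 2034.
July 2034 — 3rd Wednesday is July 19, 2034.
3rd Wednesday of August 2034: August 16, 2034.

June 21, 2034; July 19, 2034; August 16, 2034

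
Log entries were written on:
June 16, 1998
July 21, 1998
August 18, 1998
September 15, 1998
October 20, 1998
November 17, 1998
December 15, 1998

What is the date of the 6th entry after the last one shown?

June 15, 1999

Gaps: 35, 28, 28, 35, 28, 28 days — a mix of 28 and 35. Every date is a Tuesday.
Each is the 3rd Tuesday of its month.
3rd Tuesday of January 1999: January 19, 1999.
3rd Tuesday of February 1999: February 16, 1999.
March 1999 — 3rd Tuesday is March 16, 1999.
April 1999 — 3rd Tuesday is April 20, 1999.
3rd Tuesday of May 1999: May 18, 1999.
3rd Tuesday of June 1999: June 15, 1999.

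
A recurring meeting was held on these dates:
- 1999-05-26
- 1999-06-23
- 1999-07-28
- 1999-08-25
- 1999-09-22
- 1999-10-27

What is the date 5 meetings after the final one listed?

2000-03-22

These are Wednesdays at 28- or 35-day spacing (28, 35, 28, 28, 35).
The pattern: 4th Wednesday of the month.
November 1999 — 4th Wednesday is 1999-11-24.
4th Wednesday of December 1999: 1999-12-22.
4th Wednesday of January 2000: 2000-01-26.
February 2000 — 4th Wednesday is 2000-02-23.
March 2000 — 4th Wednesday is 2000-03-22.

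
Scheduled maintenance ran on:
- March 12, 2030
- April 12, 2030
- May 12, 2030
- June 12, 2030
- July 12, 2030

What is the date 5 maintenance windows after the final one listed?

December 12, 2030

The day-of-month is always 12 (31, 30, 31, 30 days between events).
So this recurs on the 12th of each month.
August 2030: August 12, 2030.
September 2030: September 12, 2030.
October 2030: October 12, 2030.
November 2030: November 12, 2030.
December 2030: December 12, 2030.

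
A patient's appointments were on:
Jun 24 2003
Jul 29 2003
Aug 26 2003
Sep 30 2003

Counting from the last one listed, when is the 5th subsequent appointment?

Feb 24 2004

These are Tuesdays with 35, 28, 35-day gaps.
Each is the final Tuesday of its month — Jul 29 2003 is past the 28th, so '4th Tuesday' doesn't fit.
Last Tuesday of October 2003: Oct 28 2003.
November 2003 ends with Tuesday Nov 25 2003.
December 2003 ends with Tuesday Dec 30 2003.
January 2004 ends with Tuesday Jan 27 2004.
Last Tuesday of February 2004: Feb 24 2004.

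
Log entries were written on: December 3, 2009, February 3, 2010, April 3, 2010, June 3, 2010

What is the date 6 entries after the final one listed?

June 3, 2011

Each date is the 3rd; the gaps (62, 59, 61) track the month lengths.
The rule is the 3rd of every 2 months.
August 2010: August 3, 2010.
Next: October 2010 → October 3, 2010.
December 2010: December 3, 2010.
Next: February 2011 → February 3, 2011.
Next: April 2011 → April 3, 2011.
June 2011: June 3, 2011.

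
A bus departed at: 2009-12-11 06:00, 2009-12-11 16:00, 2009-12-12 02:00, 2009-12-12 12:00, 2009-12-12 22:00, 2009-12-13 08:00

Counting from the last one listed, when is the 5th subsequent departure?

2009-12-15 10:00

Gaps: 10, 10, 10, 10, 10 hours — each event is 10 hours after the previous one.
2009-12-13 08:00 + 10 h = 2009-12-13 18:00.
2009-12-13 18:00 + 10 h = 2009-12-14 04:00.
2009-12-14 04:00 + 10 h = 2009-12-14 14:00.
2009-12-14 14:00 + 10 h = 2009-12-15 00:00.
2009-12-15 00:00 + 10 h = 2009-12-15 10:00.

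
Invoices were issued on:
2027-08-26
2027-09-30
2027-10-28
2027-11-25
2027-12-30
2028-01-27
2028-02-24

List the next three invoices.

Every date is a Thursday; gaps 35, 28, 28, 35, 28, 28 days.
Each is the last Thursday of its month (at least one falls on the 29th or later, ruling out '4th Thursday').
Last Thursday of March 2028: 2028-03-30.
Last Thursday of April 2028: 2028-04-27.
Last Thursday of May 2028: 2028-05-25.

2028-03-30, 2028-04-27, 2028-05-25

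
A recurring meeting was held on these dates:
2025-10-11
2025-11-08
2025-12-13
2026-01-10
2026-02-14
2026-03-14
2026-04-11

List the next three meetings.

2026-05-09, 2026-06-13, 2026-07-11

These are Saturdays at 28- or 35-day spacing (28, 35, 28, 35, 28, 28).
The pattern: 2nd Saturday of the month.
May 2026 — 2nd Saturday is 2026-05-09.
June 2026 — 2nd Saturday is 2026-06-13.
July 2026 — 2nd Saturday is 2026-07-11.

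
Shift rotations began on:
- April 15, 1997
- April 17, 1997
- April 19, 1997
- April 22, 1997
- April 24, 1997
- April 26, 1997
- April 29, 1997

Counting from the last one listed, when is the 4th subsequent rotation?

Every event lands on a Tuesday or Thursday or Saturday (gaps cycle 2, 2, 3, 2, 2, 3).
So the schedule is: every Tuesday, Thursday and Saturday.
Next Thursday: May 1, 1997.
The following Saturday is May 3, 1997.
Next Tuesday: May 6, 1997.
Next Thursday: May 8, 1997.

May 8, 1997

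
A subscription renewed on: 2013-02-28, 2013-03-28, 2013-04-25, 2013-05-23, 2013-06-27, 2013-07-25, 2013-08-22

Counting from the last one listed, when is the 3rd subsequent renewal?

2013-11-28

All dates are Thursdays, 28, 28, 28, 35, 28, 28 days apart.
Specifically, the 4th Thursday of each month.
September 2013 — 4th Thursday is 2013-09-26.
4th Thursday of October 2013: 2013-10-24.
November 2013 — 4th Thursday is 2013-11-28.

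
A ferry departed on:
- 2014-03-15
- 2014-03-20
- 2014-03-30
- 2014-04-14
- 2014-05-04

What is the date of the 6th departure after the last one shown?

Gaps: 5, 10, 15, 20 days — each gap is 5 larger than the previous one.
Next gap: 25 days. 2014-05-04 + 25 days = 2014-05-29.
Next gap: 30 days. 2014-05-29 + 30 days = 2014-06-28.
Next gap: 35 days. 2014-06-28 + 35 days = 2014-08-02.
Next gap: 40 days. 2014-08-02 + 40 days = 2014-09-11.
Next gap: 45 days. 2014-09-11 + 45 days = 2014-10-26.
Next gap: 50 days. 2014-10-26 + 50 days = 2014-12-15.

2014-12-15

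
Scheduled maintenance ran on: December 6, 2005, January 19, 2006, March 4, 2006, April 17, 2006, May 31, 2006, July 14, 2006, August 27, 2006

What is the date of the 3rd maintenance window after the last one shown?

Gaps between consecutive events: 44, 44, 44, 44, 44, 44 days — a constant 44-day interval.
August 27, 2006 + 44 days = October 10, 2006.
October 10, 2006 + 44 days = November 23, 2006.
November 23, 2006 + 44 days = January 6, 2007.

January 6, 2007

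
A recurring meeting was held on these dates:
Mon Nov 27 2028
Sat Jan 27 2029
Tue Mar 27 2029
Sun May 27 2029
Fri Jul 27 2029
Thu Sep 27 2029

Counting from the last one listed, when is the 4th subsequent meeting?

Mon May 27 2030

The day-of-month is always 27 (61, 59, 61, 61, 62 days between events).
So this recurs on the 27th of every 2 months.
Next: November 2029 → Tue Nov 27 2029.
January 2030: Sun Jan 27 2030.
March 2030: Wed Mar 27 2030.
May 2030: Mon May 27 2030.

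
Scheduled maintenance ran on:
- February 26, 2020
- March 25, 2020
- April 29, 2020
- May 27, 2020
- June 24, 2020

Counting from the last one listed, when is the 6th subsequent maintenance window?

December 30, 2020

These are Wednesdays with 28, 35, 28, 28-day gaps.
Each is the final Wednesday of its month — April 29, 2020 is past the 28th, so '4th Wednesday' doesn't fit.
July 2020 ends with Wednesday July 29, 2020.
August 2020 ends with Wednesday August 26, 2020.
September 2020 ends with Wednesday September 30, 2020.
Last Wednesday of October 2020: October 28, 2020.
Last Wednesday of November 2020: November 25, 2020.
December 2020 ends with Wednesday December 30, 2020.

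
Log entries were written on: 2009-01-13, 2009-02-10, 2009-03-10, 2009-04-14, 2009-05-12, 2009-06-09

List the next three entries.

Gaps: 28, 28, 35, 28, 28 days — a mix of 28 and 35. Every date is a Tuesday.
Each is the 2nd Tuesday of its month.
2nd Tuesday of July 2009: 2009-07-14.
August 2009 — 2nd Tuesday is 2009-08-11.
2nd Tuesday of September 2009: 2009-09-08.

2009-07-14, 2009-08-11, 2009-09-08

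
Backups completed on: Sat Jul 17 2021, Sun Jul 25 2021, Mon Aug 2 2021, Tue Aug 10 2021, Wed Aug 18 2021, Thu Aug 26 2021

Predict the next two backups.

Gaps between consecutive events: 8, 8, 8, 8, 8 days — a constant 8-day interval.
Thu Aug 26 2021 + 8 days = Fri Sep 3 2021.
Fri Sep 3 2021 + 8 days = Sat Sep 11 2021.

Fri Sep 3 2021, Sat Sep 11 2021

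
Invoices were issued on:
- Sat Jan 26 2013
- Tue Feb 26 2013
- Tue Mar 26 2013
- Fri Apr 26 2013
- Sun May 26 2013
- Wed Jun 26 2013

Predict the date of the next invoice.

Fri Jul 26 2013

Gaps: 31, 28, 31, 30, 31 days — not constant. Every event is on the 26th of the month.
Pattern: the 26th of each month.
July 2013: Fri Jul 26 2013.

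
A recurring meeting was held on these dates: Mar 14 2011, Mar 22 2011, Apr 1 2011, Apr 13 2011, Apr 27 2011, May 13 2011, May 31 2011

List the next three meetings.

Intervals are 8, 10, 12, 14, 16, 18 days — an arithmetic progression with common difference 2.
Next gap: 20 days. May 31 2011 + 20 days = Jun 20 2011.
Next gap: 22 days. Jun 20 2011 + 22 days = Jul 12 2011.
Next gap: 24 days. Jul 12 2011 + 24 days = Aug 5 2011.

Jun 20 2011, Jul 12 2011, Aug 5 2011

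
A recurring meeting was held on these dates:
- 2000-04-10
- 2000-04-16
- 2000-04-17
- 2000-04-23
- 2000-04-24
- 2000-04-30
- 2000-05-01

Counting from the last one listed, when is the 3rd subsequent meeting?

2000-05-14

The gap pattern 6, 1, 6, 1, 6, 1 repeats every 2 events.
These are the Mondays and Sundays of each week.
The following Sunday is 2000-05-07.
The following Monday is 2000-05-08.
The following Sunday is 2000-05-14.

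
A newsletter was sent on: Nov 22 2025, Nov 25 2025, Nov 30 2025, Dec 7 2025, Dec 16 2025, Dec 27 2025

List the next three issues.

Jan 9 2026, Jan 24 2026, Feb 10 2026

Intervals are 3, 5, 7, 9, 11 days — an arithmetic progression with common difference 2.
Next gap: 13 days. Dec 27 2025 + 13 days = Jan 9 2026.
Next gap: 15 days. Jan 9 2026 + 15 days = Jan 24 2026.
Next gap: 17 days. Jan 24 2026 + 17 days = Feb 10 2026.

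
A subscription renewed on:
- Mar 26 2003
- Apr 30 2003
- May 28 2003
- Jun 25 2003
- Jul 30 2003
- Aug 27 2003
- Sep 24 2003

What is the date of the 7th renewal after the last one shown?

Apr 28 2004

These are Wednesdays with 35, 28, 28, 35, 28, 28-day gaps.
Each is the final Wednesday of its month — Apr 30 2003 is past the 28th, so '4th Wednesday' doesn't fit.
Last Wednesday of October 2003: Oct 29 2003.
November 2003 ends with Wednesday Nov 26 2003.
Last Wednesday of December 2003: Dec 31 2003.
January 2004 ends with Wednesday Jan 28 2004.
February 2004 ends with Wednesday Feb 25 2004.
March 2004 ends with Wednesday Mar 31 2004.
April 2004 ends with Wednesday Apr 28 2004.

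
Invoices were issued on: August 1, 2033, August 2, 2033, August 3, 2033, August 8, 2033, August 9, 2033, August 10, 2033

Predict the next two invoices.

August 15, 2033; August 16, 2033

Gaps: 1, 1, 5, 1, 1 days — not constant, but cyclic with period 3.
The events fall on every Monday, Tuesday and Wednesday.
Next Monday: August 15, 2033.
Next Tuesday: August 16, 2033.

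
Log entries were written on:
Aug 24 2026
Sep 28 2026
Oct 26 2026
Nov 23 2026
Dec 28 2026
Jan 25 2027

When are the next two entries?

These are Mondays at 28- or 35-day spacing (35, 28, 28, 35, 28).
The pattern: 4th Monday of the month.
4th Monday of February 2027: Feb 22 2027.
March 2027 — 4th Monday is Mar 22 2027.

Feb 22 2027, Mar 22 2027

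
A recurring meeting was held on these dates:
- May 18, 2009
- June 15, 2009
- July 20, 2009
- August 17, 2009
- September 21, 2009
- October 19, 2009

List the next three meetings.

November 16, 2009; December 21, 2009; January 18, 2010

These are Mondays at 28- or 35-day spacing (28, 35, 28, 35, 28).
The pattern: 3rd Monday of the month.
3rd Monday of November 2009: November 16, 2009.
3rd Monday of December 2009: December 21, 2009.
3rd Monday of January 2010: January 18, 2010.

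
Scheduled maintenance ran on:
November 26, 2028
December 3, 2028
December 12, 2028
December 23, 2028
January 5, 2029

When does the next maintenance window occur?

January 20, 2029

Gaps: 7, 9, 11, 13 days — each gap is 2 larger than the previous one.
Next gap: 15 days. January 5, 2029 + 15 days = January 20, 2029.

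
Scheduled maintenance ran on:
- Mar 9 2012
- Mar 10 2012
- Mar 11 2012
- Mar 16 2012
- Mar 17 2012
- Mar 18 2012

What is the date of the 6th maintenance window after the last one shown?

Gaps: 1, 1, 5, 1, 1 days — not constant, but cyclic with period 3.
The events fall on every Friday, Saturday and Sunday.
The following Friday is Mar 23 2012.
The following Saturday is Mar 24 2012.
The following Sunday is Mar 25 2012.
Next Friday: Mar 30 2012.
The following Saturday is Mar 31 2012.
Next Sunday: Apr 1 2012.

Apr 1 2012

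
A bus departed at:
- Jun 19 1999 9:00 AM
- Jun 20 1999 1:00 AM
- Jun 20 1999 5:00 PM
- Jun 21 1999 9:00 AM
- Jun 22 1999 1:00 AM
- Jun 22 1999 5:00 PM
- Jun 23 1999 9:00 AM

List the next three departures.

Gaps: 16, 16, 16, 16, 16, 16 hours — each event is 16 hours after the previous one.
Jun 23 1999 9:00 AM + 16 h = Jun 24 1999 1:00 AM.
Jun 24 1999 1:00 AM + 16 h = Jun 24 1999 5:00 PM.
Jun 24 1999 5:00 PM + 16 h = Jun 25 1999 9:00 AM.

Jun 24 1999 1:00 AM, Jun 24 1999 5:00 PM, Jun 25 1999 9:00 AM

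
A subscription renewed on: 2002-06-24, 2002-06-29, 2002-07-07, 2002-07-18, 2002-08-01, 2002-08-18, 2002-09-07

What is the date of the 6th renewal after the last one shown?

2003-03-09

Intervals are 5, 8, 11, 14, 17, 20 days — an arithmetic progression with common difference 3.
Next gap: 23 days. 2002-09-07 + 23 days = 2002-09-30.
Next gap: 26 days. 2002-09-30 + 26 days = 2002-10-26.
Next gap: 29 days. 2002-10-26 + 29 days = 2002-11-24.
Next gap: 32 days. 2002-11-24 + 32 days = 2002-12-26.
Next gap: 35 days. 2002-12-26 + 35 days = 2003-01-30.
Next gap: 38 days. 2003-01-30 + 38 days = 2003-03-09.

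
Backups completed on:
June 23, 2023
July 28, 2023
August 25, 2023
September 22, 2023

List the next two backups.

October 27, 2023; November 24, 2023

Gaps: 35, 28, 28 days — a mix of 28 and 35. Every date is a Friday.
Each is the 4th Friday of its month.
October 2023 — 4th Friday is October 27, 2023.
4th Friday of November 2023: November 24, 2023.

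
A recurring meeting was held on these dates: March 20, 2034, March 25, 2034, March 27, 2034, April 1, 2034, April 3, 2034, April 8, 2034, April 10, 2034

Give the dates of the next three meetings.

Every event lands on a Monday or Saturday (gaps cycle 5, 2, 5, 2, 5, 2).
So the schedule is: every Monday and Saturday.
The following Saturday is April 15, 2034.
The following Monday is April 17, 2034.
The following Saturday is April 22, 2034.

April 15, 2034; April 17, 2034; April 22, 2034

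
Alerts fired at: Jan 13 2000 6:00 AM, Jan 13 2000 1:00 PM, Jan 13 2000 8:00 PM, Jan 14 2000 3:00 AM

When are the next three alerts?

Spacing: 7, 7, 7 h — constant 7 h.
Jan 14 2000 3:00 AM + 7 h = Jan 14 2000 10:00 AM.
Jan 14 2000 10:00 AM + 7 h = Jan 14 2000 5:00 PM.
Jan 14 2000 5:00 PM + 7 h = Jan 15 2000 12:00 AM.

Jan 14 2000 10:00 AM, Jan 14 2000 5:00 PM, Jan 15 2000 12:00 AM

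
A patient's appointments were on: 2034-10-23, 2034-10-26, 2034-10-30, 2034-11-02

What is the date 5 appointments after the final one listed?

2034-11-20

The gap pattern 3, 4, 3 repeats every 2 events.
These are the Mondays and Thursdays of each week.
The following Monday is 2034-11-06.
The following Thursday is 2034-11-09.
Next Monday: 2034-11-13.
The following Thursday is 2034-11-16.
The following Monday is 2034-11-20.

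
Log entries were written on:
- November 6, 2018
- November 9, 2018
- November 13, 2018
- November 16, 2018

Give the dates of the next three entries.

November 20, 2018; November 23, 2018; November 27, 2018

Gaps: 3, 4, 3 days — not constant, but cyclic with period 2.
The events fall on every Tuesday and Friday.
The following Tuesday is November 20, 2018.
Next Friday: November 23, 2018.
The following Tuesday is November 27, 2018.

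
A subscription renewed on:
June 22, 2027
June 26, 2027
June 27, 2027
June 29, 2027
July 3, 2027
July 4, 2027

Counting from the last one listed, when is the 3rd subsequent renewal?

Gaps: 4, 1, 2, 4, 1 days — not constant, but cyclic with period 3.
The events fall on every Tuesday, Saturday and Sunday.
The following Tuesday is July 6, 2027.
The following Saturday is July 10, 2027.
Next Sunday: July 11, 2027.

July 11, 2027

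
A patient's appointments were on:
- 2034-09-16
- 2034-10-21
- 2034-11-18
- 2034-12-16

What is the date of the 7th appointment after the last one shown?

These are Saturdays at 28- or 35-day spacing (35, 28, 28).
The pattern: 3rd Saturday of the month.
January 2035 — 3rd Saturday is 2035-01-20.
February 2035 — 3rd Saturday is 2035-02-17.
3rd Saturday of March 2035: 2035-03-17.
3rd Saturday of April 2035: 2035-04-21.
May 2035 — 3rd Saturday is 2035-05-19.
June 2035 — 3rd Saturday is 2035-06-16.
July 2035 — 3rd Saturday is 2035-07-21.

2035-07-21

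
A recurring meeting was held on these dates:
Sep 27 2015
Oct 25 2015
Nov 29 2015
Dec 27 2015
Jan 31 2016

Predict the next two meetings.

All Sundays; the gaps (28, 35, 28, 35) vary with month length.
This is the last Sunday of each month.
February 2016 ends with Sunday Feb 28 2016.
Last Sunday of March 2016: Mar 27 2016.

Feb 28 2016, Mar 27 2016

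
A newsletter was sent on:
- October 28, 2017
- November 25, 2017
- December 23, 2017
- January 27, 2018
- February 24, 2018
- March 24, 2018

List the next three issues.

All dates are Saturdays, 28, 28, 35, 28, 28 days apart.
Specifically, the 4th Saturday of each month.
4th Saturday of April 2018: April 28, 2018.
4th Saturday of May 2018: May 26, 2018.
June 2018 — 4th Saturday is June 23, 2018.

April 28, 2018; May 26, 2018; June 23, 2018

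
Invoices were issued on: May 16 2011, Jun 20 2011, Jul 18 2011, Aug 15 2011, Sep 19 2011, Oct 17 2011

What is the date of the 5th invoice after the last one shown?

Mar 19 2012

These are Mondays at 28- or 35-day spacing (35, 28, 28, 35, 28).
The pattern: 3rd Monday of the month.
November 2011 — 3rd Monday is Nov 21 2011.
3rd Monday of December 2011: Dec 19 2011.
January 2012 — 3rd Monday is Jan 16 2012.
3rd Monday of February 2012: Feb 20 2012.
3rd Monday of March 2012: Mar 19 2012.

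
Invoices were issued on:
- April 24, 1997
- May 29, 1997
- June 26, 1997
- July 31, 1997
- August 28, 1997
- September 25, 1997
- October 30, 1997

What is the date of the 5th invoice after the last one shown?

All Thursdays; the gaps (35, 28, 35, 28, 28, 35) vary with month length.
This is the last Thursday of each month.
November 1997 ends with Thursday November 27, 1997.
December 1997 ends with Thursday December 25, 1997.
January 1998 ends with Thursday January 29, 1998.
Last Thursday of February 1998: February 26, 1998.
Last Thursday of March 1998: March 26, 1998.

March 26, 1998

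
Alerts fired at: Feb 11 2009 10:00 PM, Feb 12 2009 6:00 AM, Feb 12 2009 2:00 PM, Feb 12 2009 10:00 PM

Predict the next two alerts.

Gaps: 8, 8, 8 hours — each event is 8 hours after the previous one.
Feb 12 2009 10:00 PM + 8 h = Feb 13 2009 6:00 AM.
Feb 13 2009 6:00 AM + 8 h = Feb 13 2009 2:00 PM.

Feb 13 2009 6:00 AM, Feb 13 2009 2:00 PM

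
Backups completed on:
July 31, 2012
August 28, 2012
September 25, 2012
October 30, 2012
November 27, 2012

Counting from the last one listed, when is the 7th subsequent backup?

These are Tuesdays with 28, 28, 35, 28-day gaps.
Each is the final Tuesday of its month — July 31, 2012 is past the 28th, so '4th Tuesday' doesn't fit.
December 2012 ends with Tuesday December 25, 2012.
Last Tuesday of January 2013: January 29, 2013.
February 2013 ends with Tuesday February 26, 2013.
Last Tuesday of March 2013: March 26, 2013.
Last Tuesday of April 2013: April 30, 2013.
May 2013 ends with Tuesday May 28, 2013.
Last Tuesday of June 2013: June 25, 2013.

June 25, 2013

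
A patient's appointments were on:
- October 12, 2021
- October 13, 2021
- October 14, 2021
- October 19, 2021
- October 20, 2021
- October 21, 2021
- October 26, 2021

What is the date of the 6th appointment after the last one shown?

Every event lands on a Tuesday or Wednesday or Thursday (gaps cycle 1, 1, 5, 1, 1, 5).
So the schedule is: every Tuesday, Wednesday and Thursday.
The following Wednesday is October 27, 2021.
The following Thursday is October 28, 2021.
The following Tuesday is November 2, 2021.
Next Wednesday: November 3, 2021.
The following Thursday is November 4, 2021.
Next Tuesday: November 9, 2021.

November 9, 2021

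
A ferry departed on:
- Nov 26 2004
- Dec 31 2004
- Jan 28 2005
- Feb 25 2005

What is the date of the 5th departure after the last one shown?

Every date is a Friday; gaps 35, 28, 28 days.
Each is the last Friday of its month (at least one falls on the 29th or later, ruling out '4th Friday').
March 2005 ends with Friday Mar 25 2005.
Last Friday of April 2005: Apr 29 2005.
Last Friday of May 2005: May 27 2005.
June 2005 ends with Friday Jun 24 2005.
July 2005 ends with Friday Jul 29 2005.

Jul 29 2005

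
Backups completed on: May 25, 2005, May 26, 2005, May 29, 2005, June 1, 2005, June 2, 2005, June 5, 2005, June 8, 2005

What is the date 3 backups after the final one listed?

Every event lands on a Wednesday or Thursday or Sunday (gaps cycle 1, 3, 3, 1, 3, 3).
So the schedule is: every Wednesday, Thursday and Sunday.
The following Thursday is June 9, 2005.
The following Sunday is June 12, 2005.
The following Wednesday is June 15, 2005.

June 15, 2005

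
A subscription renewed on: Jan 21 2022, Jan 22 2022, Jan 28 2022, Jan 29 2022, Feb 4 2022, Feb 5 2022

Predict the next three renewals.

Gaps: 1, 6, 1, 6, 1 days — not constant, but cyclic with period 2.
The events fall on every Friday and Saturday.
Next Friday: Feb 11 2022.
The following Saturday is Feb 12 2022.
The following Friday is Feb 18 2022.

Feb 11 2022, Feb 12 2022, Feb 18 2022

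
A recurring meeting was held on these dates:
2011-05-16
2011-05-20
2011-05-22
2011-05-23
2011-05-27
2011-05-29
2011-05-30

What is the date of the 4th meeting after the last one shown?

Gaps: 4, 2, 1, 4, 2, 1 days — not constant, but cyclic with period 3.
The events fall on every Monday, Friday and Sunday.
The following Friday is 2011-06-03.
The following Sunday is 2011-06-05.
The following Monday is 2011-06-06.
The following Friday is 2011-06-10.

2011-06-10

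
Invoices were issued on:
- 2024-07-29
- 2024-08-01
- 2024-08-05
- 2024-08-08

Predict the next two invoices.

2024-08-12, 2024-08-15

Gaps: 3, 4, 3 days — not constant, but cyclic with period 2.
The events fall on every Monday and Thursday.
The following Monday is 2024-08-12.
The following Thursday is 2024-08-15.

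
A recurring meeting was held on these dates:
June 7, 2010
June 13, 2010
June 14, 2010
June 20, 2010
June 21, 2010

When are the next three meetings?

Gaps: 6, 1, 6, 1 days — not constant, but cyclic with period 2.
The events fall on every Monday and Sunday.
Next Sunday: June 27, 2010.
The following Monday is June 28, 2010.
The following Sunday is July 4, 2010.

June 27, 2010; June 28, 2010; July 4, 2010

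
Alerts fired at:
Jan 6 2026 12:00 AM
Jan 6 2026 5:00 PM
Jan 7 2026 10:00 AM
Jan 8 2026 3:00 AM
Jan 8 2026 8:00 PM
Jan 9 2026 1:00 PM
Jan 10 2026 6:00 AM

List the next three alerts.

Jan 10 2026 11:00 PM, Jan 11 2026 4:00 PM, Jan 12 2026 9:00 AM

The interval is a steady 17 hours (17, 17, 17, 17, 17, 17).
Jan 10 2026 6:00 AM + 17 h = Jan 10 2026 11:00 PM.
Jan 10 2026 11:00 PM + 17 h = Jan 11 2026 4:00 PM.
Jan 11 2026 4:00 PM + 17 h = Jan 12 2026 9:00 AM.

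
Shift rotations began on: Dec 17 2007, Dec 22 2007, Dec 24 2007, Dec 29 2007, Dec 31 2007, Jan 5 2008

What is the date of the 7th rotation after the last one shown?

Every event lands on a Monday or Saturday (gaps cycle 5, 2, 5, 2, 5).
So the schedule is: every Monday and Saturday.
Next Monday: Jan 7 2008.
Next Saturday: Jan 12 2008.
Next Monday: Jan 14 2008.
The following Saturday is Jan 19 2008.
The following Monday is Jan 21 2008.
Next Saturday: Jan 26 2008.
The following Monday is Jan 28 2008.

Jan 28 2008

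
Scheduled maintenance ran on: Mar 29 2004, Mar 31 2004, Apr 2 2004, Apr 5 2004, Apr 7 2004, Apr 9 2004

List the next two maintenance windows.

Gaps: 2, 2, 3, 2, 2 days — not constant, but cyclic with period 3.
The events fall on every Monday, Wednesday and Friday.
Next Monday: Apr 12 2004.
Next Wednesday: Apr 14 2004.

Apr 12 2004, Apr 14 2004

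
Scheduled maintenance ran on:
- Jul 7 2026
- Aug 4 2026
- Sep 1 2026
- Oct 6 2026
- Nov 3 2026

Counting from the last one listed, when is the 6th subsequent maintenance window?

May 4 2027

These are Tuesdays at 28- or 35-day spacing (28, 28, 35, 28).
The pattern: 1st Tuesday of the month.
1st Tuesday of December 2026: Dec 1 2026.
January 2027 — 1st Tuesday is Jan 5 2027.
February 2027 — 1st Tuesday is Feb 2 2027.
March 2027 — 1st Tuesday is Mar 2 2027.
1st Tuesday of April 2027: Apr 6 2027.
1st Tuesday of May 2027: May 4 2027.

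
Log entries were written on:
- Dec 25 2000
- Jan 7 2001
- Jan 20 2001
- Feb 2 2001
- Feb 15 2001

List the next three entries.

Feb 28 2001, Mar 13 2001, Mar 26 2001

The spacing is 13, 13, 13, 13 days — always 13 days.
Feb 15 2001 + 13 days = Feb 28 2001.
Feb 28 2001 + 13 days = Mar 13 2001.
Mar 13 2001 + 13 days = Mar 26 2001.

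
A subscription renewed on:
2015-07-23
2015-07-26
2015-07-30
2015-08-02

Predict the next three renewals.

Gaps: 3, 4, 3 days — not constant, but cyclic with period 2.
The events fall on every Thursday and Sunday.
Next Thursday: 2015-08-06.
The following Sunday is 2015-08-09.
Next Thursday: 2015-08-13.

2015-08-06, 2015-08-09, 2015-08-13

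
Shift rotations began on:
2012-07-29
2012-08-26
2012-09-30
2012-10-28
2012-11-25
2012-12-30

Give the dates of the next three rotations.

2013-01-27, 2013-02-24, 2013-03-31

Every date is a Sunday; gaps 28, 35, 28, 28, 35 days.
Each is the last Sunday of its month (at least one falls on the 29th or later, ruling out '4th Sunday').
January 2013 ends with Sunday 2013-01-27.
Last Sunday of February 2013: 2013-02-24.
March 2013 ends with Sunday 2013-03-31.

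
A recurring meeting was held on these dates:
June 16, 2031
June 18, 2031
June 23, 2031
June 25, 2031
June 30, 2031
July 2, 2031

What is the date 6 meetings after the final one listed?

July 23, 2031

Every event lands on a Monday or Wednesday (gaps cycle 2, 5, 2, 5, 2).
So the schedule is: every Monday and Wednesday.
Next Monday: July 7, 2031.
Next Wednesday: July 9, 2031.
Next Monday: July 14, 2031.
Next Wednesday: July 16, 2031.
The following Monday is July 21, 2031.
The following Wednesday is July 23, 2031.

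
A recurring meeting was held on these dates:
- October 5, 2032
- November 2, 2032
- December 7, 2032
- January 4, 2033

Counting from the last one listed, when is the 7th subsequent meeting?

These are Tuesdays at 28- or 35-day spacing (28, 35, 28).
The pattern: 1st Tuesday of the month.
1st Tuesday of February 2033: February 1, 2033.
1st Tuesday of March 2033: March 1, 2033.
1st Tuesday of April 2033: April 5, 2033.
May 2033 — 1st Tuesday is May 3, 2033.
1st Tuesday of June 2033: June 7, 2033.
July 2033 — 1st Tuesday is July 5, 2033.
August 2033 — 1st Tuesday is August 2, 2033.

August 2, 2033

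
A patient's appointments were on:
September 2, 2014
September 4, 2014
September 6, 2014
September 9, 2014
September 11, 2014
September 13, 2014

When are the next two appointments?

Gaps: 2, 2, 3, 2, 2 days — not constant, but cyclic with period 3.
The events fall on every Tuesday, Thursday and Saturday.
The following Tuesday is September 16, 2014.
Next Thursday: September 18, 2014.

September 16, 2014; September 18, 2014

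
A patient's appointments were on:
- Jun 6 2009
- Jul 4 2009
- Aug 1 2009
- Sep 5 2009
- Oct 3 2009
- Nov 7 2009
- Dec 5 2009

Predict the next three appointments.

Jan 2 2010, Feb 6 2010, Mar 6 2010

All dates are Saturdays, 28, 28, 35, 28, 35, 28 days apart.
Specifically, the 1st Saturday of each month.
1st Saturday of January 2010: Jan 2 2010.
1st Saturday of February 2010: Feb 6 2010.
March 2010 — 1st Saturday is Mar 6 2010.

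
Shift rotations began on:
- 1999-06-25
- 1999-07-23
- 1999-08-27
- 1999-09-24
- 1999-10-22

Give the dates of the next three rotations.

These are Fridays at 28- or 35-day spacing (28, 35, 28, 28).
The pattern: 4th Friday of the month.
November 1999 — 4th Friday is 1999-11-26.
4th Friday of December 1999: 1999-12-24.
4th Friday of January 2000: 2000-01-28.

1999-11-26, 1999-12-24, 2000-01-28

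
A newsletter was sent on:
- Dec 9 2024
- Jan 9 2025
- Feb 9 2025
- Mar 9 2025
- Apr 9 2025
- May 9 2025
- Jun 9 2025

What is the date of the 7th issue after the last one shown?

Jan 9 2026

Gaps: 31, 31, 28, 31, 30, 31 days — not constant. Every event is on the 9th of the month.
Pattern: the 9th of each month.
Next: July 2025 → Jul 9 2025.
August 2025: Aug 9 2025.
Next: September 2025 → Sep 9 2025.
Next: October 2025 → Oct 9 2025.
Next: November 2025 → Nov 9 2025.
Next: December 2025 → Dec 9 2025.
January 2026: Jan 9 2026.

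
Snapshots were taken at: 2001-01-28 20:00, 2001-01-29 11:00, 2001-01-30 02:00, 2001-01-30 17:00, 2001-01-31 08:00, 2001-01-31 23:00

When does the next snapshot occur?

The interval is a steady 15 hours (15, 15, 15, 15, 15).
2001-01-31 23:00 + 15 h = 2001-02-01 14:00.

2001-02-01 14:00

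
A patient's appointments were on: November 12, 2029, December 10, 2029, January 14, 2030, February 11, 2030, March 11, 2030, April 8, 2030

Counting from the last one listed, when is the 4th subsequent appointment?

Gaps: 28, 35, 28, 28, 28 days — a mix of 28 and 35. Every date is a Monday.
Each is the 2nd Monday of its month.
May 2030 — 2nd Monday is May 13, 2030.
2nd Monday of June 2030: June 10, 2030.
July 2030 — 2nd Monday is July 8, 2030.
August 2030 — 2nd Monday is August 12, 2030.

August 12, 2030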